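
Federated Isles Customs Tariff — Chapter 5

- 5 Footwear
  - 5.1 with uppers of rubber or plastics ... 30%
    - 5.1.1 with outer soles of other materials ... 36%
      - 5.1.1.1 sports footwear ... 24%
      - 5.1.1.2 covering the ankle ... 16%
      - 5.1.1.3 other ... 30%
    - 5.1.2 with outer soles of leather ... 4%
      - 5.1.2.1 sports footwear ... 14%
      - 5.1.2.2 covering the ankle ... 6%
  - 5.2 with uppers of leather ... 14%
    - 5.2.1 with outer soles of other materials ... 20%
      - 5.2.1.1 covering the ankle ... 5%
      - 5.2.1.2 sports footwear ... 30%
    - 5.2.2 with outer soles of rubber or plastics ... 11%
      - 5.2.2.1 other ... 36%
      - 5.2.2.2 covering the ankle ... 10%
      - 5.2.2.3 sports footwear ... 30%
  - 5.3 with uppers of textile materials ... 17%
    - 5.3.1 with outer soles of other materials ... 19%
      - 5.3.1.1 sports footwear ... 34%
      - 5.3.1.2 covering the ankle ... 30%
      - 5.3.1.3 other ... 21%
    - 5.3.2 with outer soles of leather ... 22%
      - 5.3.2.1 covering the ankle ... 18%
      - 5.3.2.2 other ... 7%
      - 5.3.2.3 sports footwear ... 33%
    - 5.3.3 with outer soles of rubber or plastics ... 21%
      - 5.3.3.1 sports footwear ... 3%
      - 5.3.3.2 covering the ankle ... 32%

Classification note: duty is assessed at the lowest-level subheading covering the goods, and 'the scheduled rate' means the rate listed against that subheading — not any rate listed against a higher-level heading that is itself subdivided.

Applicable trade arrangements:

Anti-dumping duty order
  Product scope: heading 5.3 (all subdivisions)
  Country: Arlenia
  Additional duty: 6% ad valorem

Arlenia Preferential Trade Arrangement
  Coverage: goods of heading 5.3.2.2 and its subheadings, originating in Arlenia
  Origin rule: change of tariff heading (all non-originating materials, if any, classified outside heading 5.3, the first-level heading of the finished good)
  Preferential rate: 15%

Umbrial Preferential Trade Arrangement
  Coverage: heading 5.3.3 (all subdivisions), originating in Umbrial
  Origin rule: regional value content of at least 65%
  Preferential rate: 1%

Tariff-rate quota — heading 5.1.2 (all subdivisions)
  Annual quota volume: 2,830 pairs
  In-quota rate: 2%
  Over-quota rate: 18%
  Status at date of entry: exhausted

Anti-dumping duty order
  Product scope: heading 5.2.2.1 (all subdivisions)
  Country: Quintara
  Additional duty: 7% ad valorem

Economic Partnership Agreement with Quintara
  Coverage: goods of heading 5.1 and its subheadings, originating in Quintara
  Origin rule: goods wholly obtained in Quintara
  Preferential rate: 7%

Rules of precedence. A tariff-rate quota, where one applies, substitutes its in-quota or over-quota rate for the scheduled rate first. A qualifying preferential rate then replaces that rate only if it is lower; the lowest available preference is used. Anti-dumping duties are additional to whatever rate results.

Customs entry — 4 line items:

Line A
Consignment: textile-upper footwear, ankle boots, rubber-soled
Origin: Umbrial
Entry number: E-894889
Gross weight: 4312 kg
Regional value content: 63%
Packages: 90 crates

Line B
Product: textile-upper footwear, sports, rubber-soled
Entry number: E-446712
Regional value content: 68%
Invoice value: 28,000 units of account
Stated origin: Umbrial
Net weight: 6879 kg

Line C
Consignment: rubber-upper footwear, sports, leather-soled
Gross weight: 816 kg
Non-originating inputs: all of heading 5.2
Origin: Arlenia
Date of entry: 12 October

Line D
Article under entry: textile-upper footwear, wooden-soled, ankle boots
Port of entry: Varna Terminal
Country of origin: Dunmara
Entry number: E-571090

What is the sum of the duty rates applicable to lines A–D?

81%

Line A: textile-upper → 5.3; rubber-soled → 5.3.3; ankle boots → 5.3.3.2. Scheduled 32%. Umbrial agreement on 5.3.3: RVC < 65%. → 32%.
Line B: textile-upper → 5.3; rubber-soled → 5.3.3; sports → 5.3.3.1. Scheduled 3%. Umbrial agreement on 5.3.3: RVC ≥ 65% → 1% available; preferential 1%. → 1%.
Line C: rubber-upper → 5.1; leather-soled → 5.1.2; sports → 5.1.2.1. Scheduled 14%. quota on 5.1.2 exhausted → over-quota 18%; Arlenia agreement on 5.3.2.2: 5.1.2.1 not covered. → 18%.
Line D: textile-upper → 5.3; wooden-soled → 5.3.1; ankle boots → 5.3.1.2. Scheduled 30%. No special measure applies. → 30%.
Sum: 32% + 1% + 18% + 30% = 81%.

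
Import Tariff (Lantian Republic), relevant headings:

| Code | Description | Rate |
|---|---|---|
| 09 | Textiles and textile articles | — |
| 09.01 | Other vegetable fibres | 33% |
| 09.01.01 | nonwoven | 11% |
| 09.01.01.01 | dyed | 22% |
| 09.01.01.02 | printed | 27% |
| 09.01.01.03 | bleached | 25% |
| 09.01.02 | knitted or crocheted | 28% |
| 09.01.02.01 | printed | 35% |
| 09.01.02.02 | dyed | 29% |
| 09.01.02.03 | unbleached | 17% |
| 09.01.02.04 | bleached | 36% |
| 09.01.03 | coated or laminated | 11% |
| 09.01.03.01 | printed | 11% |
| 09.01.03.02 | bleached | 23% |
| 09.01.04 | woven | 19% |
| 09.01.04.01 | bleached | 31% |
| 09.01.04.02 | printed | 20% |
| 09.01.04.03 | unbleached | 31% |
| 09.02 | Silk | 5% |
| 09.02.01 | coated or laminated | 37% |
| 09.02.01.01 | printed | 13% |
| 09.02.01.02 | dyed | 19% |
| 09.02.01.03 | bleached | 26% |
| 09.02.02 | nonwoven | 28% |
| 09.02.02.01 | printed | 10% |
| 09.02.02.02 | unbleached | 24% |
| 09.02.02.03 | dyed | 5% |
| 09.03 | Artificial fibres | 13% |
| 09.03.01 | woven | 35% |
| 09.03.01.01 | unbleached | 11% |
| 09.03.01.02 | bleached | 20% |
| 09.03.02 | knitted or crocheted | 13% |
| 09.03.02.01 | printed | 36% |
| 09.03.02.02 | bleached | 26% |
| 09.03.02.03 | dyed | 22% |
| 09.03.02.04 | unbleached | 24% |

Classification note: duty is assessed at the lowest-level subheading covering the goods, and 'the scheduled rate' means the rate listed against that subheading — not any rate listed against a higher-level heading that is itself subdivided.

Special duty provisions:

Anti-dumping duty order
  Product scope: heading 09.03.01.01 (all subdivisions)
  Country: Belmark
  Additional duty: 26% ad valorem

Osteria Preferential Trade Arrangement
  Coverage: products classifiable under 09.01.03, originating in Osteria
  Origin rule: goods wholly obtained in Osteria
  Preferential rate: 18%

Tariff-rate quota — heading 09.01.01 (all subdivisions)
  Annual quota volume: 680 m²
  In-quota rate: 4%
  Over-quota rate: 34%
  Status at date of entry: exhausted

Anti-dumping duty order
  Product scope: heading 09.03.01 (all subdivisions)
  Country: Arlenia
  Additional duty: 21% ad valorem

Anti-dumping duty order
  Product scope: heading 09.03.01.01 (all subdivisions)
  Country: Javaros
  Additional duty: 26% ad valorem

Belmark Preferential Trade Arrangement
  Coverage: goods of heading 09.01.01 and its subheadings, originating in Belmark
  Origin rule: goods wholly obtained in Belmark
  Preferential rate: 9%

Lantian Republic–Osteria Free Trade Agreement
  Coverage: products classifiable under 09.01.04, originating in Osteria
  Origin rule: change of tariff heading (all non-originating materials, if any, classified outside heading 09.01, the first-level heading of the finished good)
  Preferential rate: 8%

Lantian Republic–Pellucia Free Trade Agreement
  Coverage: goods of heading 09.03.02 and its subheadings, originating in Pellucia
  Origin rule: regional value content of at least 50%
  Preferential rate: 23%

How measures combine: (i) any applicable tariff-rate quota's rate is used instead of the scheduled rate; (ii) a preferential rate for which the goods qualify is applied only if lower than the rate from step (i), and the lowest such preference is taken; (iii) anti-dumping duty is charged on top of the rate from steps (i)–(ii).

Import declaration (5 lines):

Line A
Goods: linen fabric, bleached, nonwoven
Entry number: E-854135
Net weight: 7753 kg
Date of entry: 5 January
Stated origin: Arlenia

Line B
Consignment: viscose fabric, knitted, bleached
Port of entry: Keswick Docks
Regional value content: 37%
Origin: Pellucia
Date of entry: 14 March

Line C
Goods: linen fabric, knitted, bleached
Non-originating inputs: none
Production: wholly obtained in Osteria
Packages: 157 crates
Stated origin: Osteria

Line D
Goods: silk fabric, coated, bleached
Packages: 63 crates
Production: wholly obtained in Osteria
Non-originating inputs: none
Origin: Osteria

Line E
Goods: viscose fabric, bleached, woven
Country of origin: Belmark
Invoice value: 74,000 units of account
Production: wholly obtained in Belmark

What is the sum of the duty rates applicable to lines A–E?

Line A: linen → 09.01; nonwoven → 09.01.01; bleached → 09.01.01.03. Scheduled 25%. quota on 09.01.01 exhausted → over-quota 34%. → 34%.
Line B: viscose → 09.03; knitted → 09.03.02; bleached → 09.03.02.02. Scheduled 26%. Pellucia agreement on 09.03.02: RVC < 50%. → 26%.
Line C: linen → 09.01; knitted → 09.01.02; bleached → 09.01.02.04. Scheduled 36%. Osteria agreement on 09.01.03: 09.01.02.04 not covered; Osteria agreement on 09.01.04: 09.01.02.04 not covered. → 36%.
Line D: silk → 09.02; coated → 09.02.01; bleached → 09.02.01.03. Scheduled 26%. Osteria agreement on 09.01.03: 09.02.01.03 not covered; Osteria agreement on 09.01.04: 09.02.01.03 not covered. → 26%.
Line E: viscose → 09.03; woven → 09.03.01; bleached → 09.03.01.02. Scheduled 20%. Belmark agreement on 09.01.01: 09.03.01.02 not covered. → 20%.
Sum: 34% + 26% + 36% + 26% + 20% = 142%.

142%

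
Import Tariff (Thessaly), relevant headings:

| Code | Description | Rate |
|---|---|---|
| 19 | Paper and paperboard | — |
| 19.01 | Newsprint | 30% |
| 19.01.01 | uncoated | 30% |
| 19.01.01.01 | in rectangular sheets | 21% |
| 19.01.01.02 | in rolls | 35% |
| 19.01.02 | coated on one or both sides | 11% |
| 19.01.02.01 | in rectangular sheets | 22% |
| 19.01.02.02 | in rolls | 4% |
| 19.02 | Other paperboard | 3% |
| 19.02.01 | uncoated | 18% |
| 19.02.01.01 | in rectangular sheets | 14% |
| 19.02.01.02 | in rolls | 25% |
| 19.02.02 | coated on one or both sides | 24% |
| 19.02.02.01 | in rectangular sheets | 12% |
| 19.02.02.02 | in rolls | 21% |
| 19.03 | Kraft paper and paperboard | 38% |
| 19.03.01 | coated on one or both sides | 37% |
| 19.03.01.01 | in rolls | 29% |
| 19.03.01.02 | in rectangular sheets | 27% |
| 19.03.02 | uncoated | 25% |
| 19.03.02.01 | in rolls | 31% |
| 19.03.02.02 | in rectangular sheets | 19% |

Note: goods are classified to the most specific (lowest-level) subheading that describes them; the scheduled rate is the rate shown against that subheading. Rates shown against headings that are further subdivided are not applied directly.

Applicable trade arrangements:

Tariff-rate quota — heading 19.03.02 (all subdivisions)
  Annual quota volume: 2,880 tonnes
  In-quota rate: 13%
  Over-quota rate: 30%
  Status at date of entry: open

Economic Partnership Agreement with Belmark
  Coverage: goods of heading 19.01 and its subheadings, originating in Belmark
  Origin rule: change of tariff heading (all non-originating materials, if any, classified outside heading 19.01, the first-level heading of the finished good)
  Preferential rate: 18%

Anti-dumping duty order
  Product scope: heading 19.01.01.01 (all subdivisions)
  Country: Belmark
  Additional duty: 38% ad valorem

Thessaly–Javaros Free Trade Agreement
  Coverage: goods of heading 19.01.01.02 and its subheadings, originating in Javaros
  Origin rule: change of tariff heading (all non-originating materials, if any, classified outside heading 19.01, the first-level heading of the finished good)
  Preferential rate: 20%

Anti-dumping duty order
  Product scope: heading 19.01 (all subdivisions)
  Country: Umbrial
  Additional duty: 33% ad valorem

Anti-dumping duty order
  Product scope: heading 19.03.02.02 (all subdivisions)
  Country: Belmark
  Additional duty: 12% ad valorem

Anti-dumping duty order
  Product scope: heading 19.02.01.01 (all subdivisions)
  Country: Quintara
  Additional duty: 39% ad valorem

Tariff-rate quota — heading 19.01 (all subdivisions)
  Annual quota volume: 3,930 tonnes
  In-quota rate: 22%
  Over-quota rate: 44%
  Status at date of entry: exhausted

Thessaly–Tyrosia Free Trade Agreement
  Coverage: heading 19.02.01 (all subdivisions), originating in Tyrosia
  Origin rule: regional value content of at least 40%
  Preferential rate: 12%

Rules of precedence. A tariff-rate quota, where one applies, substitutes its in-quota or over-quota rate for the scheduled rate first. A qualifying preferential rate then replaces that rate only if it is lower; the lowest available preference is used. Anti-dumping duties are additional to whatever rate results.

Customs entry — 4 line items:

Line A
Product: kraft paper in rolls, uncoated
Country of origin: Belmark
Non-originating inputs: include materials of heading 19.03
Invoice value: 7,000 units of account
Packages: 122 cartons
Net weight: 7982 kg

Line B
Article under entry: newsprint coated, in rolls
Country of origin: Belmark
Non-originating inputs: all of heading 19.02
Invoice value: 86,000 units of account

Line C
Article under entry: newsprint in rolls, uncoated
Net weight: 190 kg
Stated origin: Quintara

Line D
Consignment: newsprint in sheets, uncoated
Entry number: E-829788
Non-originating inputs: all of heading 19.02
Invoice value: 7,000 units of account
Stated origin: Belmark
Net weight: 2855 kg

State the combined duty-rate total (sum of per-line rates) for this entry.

131%

Line A: kraft paper → 19.03; uncoated → 19.03.02; in rolls → 19.03.02.01. Scheduled 31%. quota on 19.03.02 open → in-quota 13%; Belmark agreement on 19.01: 19.03.02.01 not covered. → 13%.
Line B: newsprint → 19.01; coated → 19.01.02; in rolls → 19.01.02.02. Scheduled 4%. quota on 19.01 exhausted → over-quota 44%; Belmark agreement on 19.01: CTH met → 18% available; preferential 18%. → 18%.
Line C: newsprint → 19.01; uncoated → 19.01.01; in rolls → 19.01.01.02. Scheduled 35%. quota on 19.01 exhausted → over-quota 44%. → 44%.
Line D: newsprint → 19.01; uncoated → 19.01.01; in sheets → 19.01.01.01. Scheduled 21%. quota on 19.01 exhausted → over-quota 44%; Belmark agreement on 19.01: CTH met → 18% available; preferential 18%; anti-dumping (Belmark, 19.01.01.01): +38%; total 18% + 38% = 56%. → 56%.
Sum: 13% + 18% + 44% + 56% = 131%.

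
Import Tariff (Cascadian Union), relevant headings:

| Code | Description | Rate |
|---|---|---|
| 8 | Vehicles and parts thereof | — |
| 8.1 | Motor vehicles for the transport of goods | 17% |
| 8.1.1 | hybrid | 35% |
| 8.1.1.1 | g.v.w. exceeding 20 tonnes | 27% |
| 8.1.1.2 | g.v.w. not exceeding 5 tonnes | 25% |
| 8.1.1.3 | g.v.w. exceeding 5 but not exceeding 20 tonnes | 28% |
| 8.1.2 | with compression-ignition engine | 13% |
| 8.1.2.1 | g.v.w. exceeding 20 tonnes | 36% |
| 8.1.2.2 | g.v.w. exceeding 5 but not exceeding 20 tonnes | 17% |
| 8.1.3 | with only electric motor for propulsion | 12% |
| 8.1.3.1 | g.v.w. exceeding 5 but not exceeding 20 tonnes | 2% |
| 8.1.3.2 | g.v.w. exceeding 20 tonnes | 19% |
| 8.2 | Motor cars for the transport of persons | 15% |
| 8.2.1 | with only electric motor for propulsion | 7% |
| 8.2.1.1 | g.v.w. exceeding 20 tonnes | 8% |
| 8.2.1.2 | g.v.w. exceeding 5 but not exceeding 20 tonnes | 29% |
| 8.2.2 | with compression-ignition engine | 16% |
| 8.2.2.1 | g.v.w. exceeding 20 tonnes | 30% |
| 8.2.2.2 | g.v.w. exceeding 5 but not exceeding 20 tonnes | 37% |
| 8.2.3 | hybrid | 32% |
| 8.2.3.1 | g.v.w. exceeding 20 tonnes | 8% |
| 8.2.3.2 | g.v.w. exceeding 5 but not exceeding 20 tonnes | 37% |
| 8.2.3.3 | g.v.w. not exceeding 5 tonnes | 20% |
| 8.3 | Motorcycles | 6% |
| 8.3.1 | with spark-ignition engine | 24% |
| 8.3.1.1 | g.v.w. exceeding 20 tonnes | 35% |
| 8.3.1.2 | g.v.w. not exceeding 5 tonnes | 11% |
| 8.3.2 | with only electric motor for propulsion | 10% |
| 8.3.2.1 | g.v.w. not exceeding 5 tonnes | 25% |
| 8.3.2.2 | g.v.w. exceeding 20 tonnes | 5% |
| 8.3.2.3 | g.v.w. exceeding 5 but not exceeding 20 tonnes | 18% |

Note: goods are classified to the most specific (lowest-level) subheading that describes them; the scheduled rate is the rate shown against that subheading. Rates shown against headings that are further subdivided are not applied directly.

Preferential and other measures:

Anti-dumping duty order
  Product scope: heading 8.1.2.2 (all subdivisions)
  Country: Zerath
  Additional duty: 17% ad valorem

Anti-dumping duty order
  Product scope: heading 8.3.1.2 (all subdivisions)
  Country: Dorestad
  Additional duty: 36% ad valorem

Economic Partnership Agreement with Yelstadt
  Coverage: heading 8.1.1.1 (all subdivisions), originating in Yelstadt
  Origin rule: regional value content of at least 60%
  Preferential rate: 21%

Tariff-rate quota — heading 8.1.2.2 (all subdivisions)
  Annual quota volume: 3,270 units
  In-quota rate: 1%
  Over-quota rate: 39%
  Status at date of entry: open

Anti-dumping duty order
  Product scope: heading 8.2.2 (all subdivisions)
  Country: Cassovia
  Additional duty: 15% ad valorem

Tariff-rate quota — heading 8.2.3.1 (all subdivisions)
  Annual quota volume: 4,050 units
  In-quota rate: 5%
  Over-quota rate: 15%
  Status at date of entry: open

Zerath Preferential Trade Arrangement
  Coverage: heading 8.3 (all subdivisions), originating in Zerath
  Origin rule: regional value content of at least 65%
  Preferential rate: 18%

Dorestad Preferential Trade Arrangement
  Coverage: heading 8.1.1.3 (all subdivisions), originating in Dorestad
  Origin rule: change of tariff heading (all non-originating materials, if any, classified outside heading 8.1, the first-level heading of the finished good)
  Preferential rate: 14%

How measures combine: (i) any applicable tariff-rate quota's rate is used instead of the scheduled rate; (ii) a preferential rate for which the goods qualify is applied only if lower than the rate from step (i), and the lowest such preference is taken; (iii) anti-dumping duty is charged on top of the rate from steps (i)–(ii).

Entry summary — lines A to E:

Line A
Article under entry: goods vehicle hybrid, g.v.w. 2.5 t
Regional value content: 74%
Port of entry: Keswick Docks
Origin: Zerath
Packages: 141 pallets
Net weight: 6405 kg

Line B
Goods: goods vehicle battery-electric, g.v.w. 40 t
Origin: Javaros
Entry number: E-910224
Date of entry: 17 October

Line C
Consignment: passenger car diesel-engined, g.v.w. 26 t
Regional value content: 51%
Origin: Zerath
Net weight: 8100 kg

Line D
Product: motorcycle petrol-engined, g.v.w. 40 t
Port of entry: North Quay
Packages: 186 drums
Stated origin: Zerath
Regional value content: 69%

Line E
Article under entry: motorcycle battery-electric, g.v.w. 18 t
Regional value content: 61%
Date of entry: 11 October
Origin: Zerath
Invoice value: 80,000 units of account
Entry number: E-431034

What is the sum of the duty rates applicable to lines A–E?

Line A: goods vehicle → 8.1; hybrid → 8.1.1; g.v.w. 2.5 t → 8.1.1.2. Scheduled 25%. Zerath agreement on 8.3: 8.1.1.2 not covered. → 25%.
Line B: goods vehicle → 8.1; battery-electric → 8.1.3; g.v.w. 40 t → 8.1.3.2. Scheduled 19%. No special measure applies. → 19%.
Line C: passenger car → 8.2; diesel-engined → 8.2.2; g.v.w. 26 t → 8.2.2.1. Scheduled 30%. Zerath agreement on 8.3: 8.2.2.1 not covered. → 30%.
Line D: motorcycle → 8.3; petrol-engined → 8.3.1; g.v.w. 40 t → 8.3.1.1. Scheduled 35%. Zerath agreement on 8.3: RVC ≥ 65% → 18% available; preferential 18%. → 18%.
Line E: motorcycle → 8.3; battery-electric → 8.3.2; g.v.w. 18 t → 8.3.2.3. Scheduled 18%. Zerath agreement on 8.3: RVC < 65%. → 18%.
Sum: 25% + 19% + 30% + 18% + 18% = 110%.

110%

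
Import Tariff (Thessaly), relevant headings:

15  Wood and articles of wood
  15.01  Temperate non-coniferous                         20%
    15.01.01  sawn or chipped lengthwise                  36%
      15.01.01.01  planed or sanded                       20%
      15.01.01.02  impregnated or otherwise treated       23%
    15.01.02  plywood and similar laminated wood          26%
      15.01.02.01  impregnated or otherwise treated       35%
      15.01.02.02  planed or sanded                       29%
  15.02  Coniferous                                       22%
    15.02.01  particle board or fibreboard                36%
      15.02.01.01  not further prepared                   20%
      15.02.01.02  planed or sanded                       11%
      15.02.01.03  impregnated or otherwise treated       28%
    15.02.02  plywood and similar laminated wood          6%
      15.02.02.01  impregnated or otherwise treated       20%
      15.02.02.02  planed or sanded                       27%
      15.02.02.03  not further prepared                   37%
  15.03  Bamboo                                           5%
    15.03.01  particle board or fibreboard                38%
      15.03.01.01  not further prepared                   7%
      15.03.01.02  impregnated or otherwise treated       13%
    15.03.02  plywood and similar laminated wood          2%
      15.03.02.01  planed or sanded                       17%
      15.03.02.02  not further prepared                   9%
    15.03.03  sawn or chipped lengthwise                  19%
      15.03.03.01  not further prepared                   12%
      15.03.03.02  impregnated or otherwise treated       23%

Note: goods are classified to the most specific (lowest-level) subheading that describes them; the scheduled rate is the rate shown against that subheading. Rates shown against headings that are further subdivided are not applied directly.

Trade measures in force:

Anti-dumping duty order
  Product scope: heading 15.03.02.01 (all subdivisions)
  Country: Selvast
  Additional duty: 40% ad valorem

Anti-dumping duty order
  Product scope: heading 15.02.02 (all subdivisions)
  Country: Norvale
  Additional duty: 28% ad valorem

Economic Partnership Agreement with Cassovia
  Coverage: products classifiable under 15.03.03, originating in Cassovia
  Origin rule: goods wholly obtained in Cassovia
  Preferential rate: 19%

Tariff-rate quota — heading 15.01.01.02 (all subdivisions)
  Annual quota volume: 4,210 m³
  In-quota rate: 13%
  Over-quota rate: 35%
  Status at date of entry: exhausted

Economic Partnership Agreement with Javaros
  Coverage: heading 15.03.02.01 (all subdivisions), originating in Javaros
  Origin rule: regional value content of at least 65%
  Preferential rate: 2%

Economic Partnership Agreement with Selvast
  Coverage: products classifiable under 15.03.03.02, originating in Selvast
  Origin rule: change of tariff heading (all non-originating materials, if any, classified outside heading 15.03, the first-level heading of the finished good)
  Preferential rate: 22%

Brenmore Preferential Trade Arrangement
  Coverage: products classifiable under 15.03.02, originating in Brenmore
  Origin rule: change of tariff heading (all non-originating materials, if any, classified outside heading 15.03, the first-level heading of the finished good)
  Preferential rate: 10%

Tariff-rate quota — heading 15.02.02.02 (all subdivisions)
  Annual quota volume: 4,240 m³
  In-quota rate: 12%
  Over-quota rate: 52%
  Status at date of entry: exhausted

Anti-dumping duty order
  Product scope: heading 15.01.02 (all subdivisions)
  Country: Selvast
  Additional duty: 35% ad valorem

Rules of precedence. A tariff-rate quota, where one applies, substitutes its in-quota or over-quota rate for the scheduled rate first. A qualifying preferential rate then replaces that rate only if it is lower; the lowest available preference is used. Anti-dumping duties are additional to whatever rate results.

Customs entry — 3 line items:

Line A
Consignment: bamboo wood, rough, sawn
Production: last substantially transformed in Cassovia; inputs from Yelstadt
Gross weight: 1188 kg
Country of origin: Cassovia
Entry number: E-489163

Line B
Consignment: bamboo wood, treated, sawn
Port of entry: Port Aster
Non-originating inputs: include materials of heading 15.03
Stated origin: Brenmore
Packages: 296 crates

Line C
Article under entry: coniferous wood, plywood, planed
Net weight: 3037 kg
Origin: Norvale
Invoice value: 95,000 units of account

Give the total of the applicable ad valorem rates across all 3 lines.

115%

Line A: bamboo → 15.03; sawn → 15.03.03; rough → 15.03.03.01. Scheduled 12%. Cassovia agreement on 15.03.03: not wholly obtained. → 12%.
Line B: bamboo → 15.03; sawn → 15.03.03; treated → 15.03.03.02. Scheduled 23%. Brenmore agreement on 15.03.02: 15.03.03.02 not covered. → 23%.
Line C: coniferous → 15.02; plywood → 15.02.02; planed → 15.02.02.02. Scheduled 27%. quota on 15.02.02.02 exhausted → over-quota 52%; anti-dumping (Norvale, 15.02.02): +28%; total 52% + 28% = 80%. → 80%.
Sum: 12% + 23% + 80% = 115%.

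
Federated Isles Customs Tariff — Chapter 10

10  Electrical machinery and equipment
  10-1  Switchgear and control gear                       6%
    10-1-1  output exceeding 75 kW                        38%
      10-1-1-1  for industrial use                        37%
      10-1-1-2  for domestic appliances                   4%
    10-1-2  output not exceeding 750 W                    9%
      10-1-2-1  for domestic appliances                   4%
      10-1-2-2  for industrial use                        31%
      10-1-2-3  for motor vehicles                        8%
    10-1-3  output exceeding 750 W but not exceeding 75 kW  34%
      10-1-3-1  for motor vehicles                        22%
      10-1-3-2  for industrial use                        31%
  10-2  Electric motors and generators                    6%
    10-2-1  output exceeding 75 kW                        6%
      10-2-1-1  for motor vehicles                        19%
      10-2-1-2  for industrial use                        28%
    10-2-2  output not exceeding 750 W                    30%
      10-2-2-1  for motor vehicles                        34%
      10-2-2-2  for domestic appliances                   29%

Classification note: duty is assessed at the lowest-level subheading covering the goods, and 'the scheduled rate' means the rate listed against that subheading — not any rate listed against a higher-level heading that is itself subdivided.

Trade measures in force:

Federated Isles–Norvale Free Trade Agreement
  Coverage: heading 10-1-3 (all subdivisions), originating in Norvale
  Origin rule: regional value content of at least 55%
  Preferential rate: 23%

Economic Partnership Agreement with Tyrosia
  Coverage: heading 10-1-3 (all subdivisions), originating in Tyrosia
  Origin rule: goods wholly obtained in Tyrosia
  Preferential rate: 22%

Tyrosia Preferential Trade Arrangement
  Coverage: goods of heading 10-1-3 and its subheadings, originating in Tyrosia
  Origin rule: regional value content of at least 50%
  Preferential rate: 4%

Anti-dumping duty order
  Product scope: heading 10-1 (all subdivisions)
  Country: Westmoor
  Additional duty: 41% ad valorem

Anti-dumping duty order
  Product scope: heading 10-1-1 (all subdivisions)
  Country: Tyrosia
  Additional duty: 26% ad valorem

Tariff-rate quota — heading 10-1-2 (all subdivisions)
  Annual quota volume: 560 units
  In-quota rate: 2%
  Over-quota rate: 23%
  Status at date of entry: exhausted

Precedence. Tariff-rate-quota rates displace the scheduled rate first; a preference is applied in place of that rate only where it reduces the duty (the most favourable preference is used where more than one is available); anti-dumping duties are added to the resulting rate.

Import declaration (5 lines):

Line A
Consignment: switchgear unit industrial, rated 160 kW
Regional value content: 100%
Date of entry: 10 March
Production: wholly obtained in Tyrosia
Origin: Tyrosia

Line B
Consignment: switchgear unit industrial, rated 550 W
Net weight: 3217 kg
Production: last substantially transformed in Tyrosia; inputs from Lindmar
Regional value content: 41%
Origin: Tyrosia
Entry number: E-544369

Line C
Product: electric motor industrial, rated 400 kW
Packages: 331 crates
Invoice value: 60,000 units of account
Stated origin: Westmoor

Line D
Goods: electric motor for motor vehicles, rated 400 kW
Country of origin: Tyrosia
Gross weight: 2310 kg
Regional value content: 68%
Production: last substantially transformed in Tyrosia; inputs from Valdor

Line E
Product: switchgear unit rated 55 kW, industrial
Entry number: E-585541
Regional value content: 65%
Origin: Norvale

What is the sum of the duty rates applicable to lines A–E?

156%

Line A: switchgear unit → 10-1; rated 160 kW → 10-1-1; industrial → 10-1-1-1. Scheduled 37%. Tyrosia agreement on 10-1-3: 10-1-1-1 not covered; Tyrosia agreement on 10-1-3: 10-1-1-1 not covered; anti-dumping (Tyrosia, 10-1-1): +26%; total 37% + 26% = 63%. → 63%.
Line B: switchgear unit → 10-1; rated 550 W → 10-1-2; industrial → 10-1-2-2. Scheduled 31%. quota on 10-1-2 exhausted → over-quota 23%; Tyrosia agreement on 10-1-3: 10-1-2-2 not covered; Tyrosia agreement on 10-1-3: 10-1-2-2 not covered. → 23%.
Line C: electric motor → 10-2; rated 400 kW → 10-2-1; industrial → 10-2-1-2. Scheduled 28%. No special measure applies. → 28%.
Line D: electric motor → 10-2; rated 400 kW → 10-2-1; for motor vehicles → 10-2-1-1. Scheduled 19%. Tyrosia agreement on 10-1-3: 10-2-1-1 not covered; Tyrosia agreement on 10-1-3: 10-2-1-1 not covered. → 19%.
Line E: switchgear unit → 10-1; rated 55 kW → 10-1-3; industrial → 10-1-3-2. Scheduled 31%. Norvale agreement on 10-1-3: RVC ≥ 55% → 23% available; preferential 23%. → 23%.
Sum: 63% + 23% + 28% + 19% + 23% = 156%.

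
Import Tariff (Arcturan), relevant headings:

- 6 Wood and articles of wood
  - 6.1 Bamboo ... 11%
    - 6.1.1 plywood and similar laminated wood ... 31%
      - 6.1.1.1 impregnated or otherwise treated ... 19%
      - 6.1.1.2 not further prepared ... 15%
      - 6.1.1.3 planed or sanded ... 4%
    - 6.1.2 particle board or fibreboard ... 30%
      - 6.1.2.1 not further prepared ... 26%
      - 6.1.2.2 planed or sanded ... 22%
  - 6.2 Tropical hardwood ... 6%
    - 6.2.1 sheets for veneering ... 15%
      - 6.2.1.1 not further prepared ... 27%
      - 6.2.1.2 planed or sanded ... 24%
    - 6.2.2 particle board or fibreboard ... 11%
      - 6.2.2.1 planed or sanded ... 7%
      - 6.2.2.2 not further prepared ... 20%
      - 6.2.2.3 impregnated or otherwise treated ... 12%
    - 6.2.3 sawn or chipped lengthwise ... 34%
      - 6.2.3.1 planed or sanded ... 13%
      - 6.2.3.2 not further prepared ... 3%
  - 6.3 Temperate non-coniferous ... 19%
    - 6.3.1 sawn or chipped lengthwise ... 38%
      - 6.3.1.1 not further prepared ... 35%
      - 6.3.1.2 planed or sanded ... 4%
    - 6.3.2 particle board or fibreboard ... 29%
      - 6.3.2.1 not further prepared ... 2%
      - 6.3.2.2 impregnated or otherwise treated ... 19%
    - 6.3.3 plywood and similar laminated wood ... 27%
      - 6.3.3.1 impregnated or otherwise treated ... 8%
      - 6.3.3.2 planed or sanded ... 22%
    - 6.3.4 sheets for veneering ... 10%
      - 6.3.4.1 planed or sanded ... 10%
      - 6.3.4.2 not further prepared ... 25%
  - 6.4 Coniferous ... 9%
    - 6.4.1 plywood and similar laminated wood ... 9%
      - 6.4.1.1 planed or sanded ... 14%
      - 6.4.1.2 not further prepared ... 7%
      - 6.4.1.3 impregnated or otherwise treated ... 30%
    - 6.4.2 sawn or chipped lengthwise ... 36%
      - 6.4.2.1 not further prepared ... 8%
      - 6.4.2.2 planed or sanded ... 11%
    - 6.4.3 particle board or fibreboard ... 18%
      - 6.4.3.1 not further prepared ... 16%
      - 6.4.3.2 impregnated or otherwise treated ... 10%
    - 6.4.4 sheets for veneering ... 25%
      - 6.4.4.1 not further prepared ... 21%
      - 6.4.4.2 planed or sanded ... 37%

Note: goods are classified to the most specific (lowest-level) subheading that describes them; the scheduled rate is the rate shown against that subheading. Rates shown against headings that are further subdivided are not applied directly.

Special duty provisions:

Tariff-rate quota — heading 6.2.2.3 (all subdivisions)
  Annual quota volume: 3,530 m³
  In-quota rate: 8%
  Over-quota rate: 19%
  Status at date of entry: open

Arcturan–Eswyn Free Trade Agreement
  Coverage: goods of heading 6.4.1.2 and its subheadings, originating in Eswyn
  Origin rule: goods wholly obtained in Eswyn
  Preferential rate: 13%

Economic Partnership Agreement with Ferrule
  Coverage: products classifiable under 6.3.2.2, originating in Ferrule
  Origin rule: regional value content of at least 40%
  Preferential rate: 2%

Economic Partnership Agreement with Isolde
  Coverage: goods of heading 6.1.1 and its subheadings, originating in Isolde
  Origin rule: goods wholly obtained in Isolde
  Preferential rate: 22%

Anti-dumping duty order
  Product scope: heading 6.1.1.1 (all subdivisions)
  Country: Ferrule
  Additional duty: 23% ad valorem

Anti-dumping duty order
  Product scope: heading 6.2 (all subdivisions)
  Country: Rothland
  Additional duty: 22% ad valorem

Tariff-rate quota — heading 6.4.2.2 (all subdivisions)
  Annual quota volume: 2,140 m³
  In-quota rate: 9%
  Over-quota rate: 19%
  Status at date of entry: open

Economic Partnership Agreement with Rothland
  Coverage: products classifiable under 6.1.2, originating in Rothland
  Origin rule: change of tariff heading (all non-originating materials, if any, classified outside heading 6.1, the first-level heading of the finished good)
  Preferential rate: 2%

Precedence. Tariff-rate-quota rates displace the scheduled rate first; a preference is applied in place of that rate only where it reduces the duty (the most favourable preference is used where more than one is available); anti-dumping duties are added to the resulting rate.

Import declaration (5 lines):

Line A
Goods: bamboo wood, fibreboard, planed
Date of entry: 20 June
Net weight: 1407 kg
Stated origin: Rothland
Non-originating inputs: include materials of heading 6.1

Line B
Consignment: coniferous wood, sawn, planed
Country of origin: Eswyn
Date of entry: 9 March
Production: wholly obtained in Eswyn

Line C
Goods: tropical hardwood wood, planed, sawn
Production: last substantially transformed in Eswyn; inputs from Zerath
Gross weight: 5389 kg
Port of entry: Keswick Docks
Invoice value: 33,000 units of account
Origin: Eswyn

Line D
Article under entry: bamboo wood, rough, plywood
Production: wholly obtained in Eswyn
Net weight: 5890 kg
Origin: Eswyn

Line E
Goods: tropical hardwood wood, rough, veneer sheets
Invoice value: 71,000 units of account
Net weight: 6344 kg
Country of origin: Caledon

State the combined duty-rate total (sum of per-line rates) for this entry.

86%

Line A: bamboo → 6.1; fibreboard → 6.1.2; planed → 6.1.2.2. Scheduled 22%. Rothland agreement on 6.1.2: CTH not met. → 22%.
Line B: coniferous → 6.4; sawn → 6.4.2; planed → 6.4.2.2. Scheduled 11%. quota on 6.4.2.2 open → in-quota 9%; Eswyn agreement on 6.4.1.2: 6.4.2.2 not covered. → 9%.
Line C: tropical hardwood → 6.2; sawn → 6.2.3; planed → 6.2.3.1. Scheduled 13%. Eswyn agreement on 6.4.1.2: 6.2.3.1 not covered. → 13%.
Line D: bamboo → 6.1; plywood → 6.1.1; rough → 6.1.1.2. Scheduled 15%. Eswyn agreement on 6.4.1.2: 6.1.1.2 not covered. → 15%.
Line E: tropical hardwood → 6.2; veneer sheets → 6.2.1; rough → 6.2.1.1. Scheduled 27%. No special measure applies. → 27%.
Sum: 22% + 9% + 13% + 15% + 27% = 86%.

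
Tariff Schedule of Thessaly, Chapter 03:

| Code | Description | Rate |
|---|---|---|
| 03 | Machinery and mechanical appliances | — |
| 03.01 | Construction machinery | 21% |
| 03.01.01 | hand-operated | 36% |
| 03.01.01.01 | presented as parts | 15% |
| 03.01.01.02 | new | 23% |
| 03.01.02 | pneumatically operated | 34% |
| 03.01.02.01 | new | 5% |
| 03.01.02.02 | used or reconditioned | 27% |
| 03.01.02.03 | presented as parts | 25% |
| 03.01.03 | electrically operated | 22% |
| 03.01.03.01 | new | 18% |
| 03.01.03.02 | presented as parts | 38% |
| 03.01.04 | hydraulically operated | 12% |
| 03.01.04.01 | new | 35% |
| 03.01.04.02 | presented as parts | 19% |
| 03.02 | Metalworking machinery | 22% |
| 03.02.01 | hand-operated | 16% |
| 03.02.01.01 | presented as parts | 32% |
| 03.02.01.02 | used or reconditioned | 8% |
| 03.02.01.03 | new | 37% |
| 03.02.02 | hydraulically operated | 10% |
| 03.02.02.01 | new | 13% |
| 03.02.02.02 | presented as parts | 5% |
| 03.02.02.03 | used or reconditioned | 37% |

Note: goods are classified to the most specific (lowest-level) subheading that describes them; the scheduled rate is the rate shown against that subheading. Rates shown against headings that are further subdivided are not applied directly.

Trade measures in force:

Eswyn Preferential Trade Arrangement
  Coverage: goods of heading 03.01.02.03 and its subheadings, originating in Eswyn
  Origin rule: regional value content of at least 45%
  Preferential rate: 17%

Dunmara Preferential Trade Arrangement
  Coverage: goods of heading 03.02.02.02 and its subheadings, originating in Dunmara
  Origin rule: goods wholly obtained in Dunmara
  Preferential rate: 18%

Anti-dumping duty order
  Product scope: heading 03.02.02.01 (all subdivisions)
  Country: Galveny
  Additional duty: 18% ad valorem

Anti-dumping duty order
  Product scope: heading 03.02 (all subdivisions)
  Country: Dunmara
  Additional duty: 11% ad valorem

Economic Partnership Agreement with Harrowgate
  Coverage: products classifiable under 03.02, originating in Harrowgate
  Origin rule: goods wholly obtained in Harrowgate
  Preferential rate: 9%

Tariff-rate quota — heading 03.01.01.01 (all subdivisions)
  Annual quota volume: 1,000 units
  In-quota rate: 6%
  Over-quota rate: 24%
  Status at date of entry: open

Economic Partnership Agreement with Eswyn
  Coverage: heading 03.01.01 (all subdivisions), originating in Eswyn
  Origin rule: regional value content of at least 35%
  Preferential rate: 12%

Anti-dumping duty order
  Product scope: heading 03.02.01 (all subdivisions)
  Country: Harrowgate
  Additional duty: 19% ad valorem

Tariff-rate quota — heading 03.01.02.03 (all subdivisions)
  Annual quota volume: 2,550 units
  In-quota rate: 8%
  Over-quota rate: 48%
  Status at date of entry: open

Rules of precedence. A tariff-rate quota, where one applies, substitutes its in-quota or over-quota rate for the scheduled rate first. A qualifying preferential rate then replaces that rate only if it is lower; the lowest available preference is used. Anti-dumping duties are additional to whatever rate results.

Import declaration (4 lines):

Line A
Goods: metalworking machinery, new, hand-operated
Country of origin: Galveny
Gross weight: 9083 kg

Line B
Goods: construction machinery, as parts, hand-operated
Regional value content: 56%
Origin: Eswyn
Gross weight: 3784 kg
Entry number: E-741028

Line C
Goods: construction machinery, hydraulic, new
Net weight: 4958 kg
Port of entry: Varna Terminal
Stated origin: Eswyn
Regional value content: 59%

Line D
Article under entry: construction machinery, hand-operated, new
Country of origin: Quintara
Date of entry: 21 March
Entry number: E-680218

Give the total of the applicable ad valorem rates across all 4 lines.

101%

Line A: metalworking → 03.02; hand-operated → 03.02.01; new → 03.02.01.03. Scheduled 37%. No special measure applies. → 37%.
Line B: construction → 03.01; hand-operated → 03.01.01; as parts → 03.01.01.01. Scheduled 15%. quota on 03.01.01.01 open → in-quota 6%; Eswyn agreement on 03.01.02.03: 03.01.01.01 not covered; Eswyn agreement on 03.01.01: RVC ≥ 35% → 12% available; preference 12% not lower than 6% → no reduction. → 6%.
Line C: construction → 03.01; hydraulic → 03.01.04; new → 03.01.04.01. Scheduled 35%. Eswyn agreement on 03.01.02.03: 03.01.04.01 not covered; Eswyn agreement on 03.01.01: 03.01.04.01 not covered. → 35%.
Line D: construction → 03.01; hand-operated → 03.01.01; new → 03.01.01.02. Scheduled 23%. No special measure applies. → 23%.
Sum: 37% + 6% + 35% + 23% = 101%.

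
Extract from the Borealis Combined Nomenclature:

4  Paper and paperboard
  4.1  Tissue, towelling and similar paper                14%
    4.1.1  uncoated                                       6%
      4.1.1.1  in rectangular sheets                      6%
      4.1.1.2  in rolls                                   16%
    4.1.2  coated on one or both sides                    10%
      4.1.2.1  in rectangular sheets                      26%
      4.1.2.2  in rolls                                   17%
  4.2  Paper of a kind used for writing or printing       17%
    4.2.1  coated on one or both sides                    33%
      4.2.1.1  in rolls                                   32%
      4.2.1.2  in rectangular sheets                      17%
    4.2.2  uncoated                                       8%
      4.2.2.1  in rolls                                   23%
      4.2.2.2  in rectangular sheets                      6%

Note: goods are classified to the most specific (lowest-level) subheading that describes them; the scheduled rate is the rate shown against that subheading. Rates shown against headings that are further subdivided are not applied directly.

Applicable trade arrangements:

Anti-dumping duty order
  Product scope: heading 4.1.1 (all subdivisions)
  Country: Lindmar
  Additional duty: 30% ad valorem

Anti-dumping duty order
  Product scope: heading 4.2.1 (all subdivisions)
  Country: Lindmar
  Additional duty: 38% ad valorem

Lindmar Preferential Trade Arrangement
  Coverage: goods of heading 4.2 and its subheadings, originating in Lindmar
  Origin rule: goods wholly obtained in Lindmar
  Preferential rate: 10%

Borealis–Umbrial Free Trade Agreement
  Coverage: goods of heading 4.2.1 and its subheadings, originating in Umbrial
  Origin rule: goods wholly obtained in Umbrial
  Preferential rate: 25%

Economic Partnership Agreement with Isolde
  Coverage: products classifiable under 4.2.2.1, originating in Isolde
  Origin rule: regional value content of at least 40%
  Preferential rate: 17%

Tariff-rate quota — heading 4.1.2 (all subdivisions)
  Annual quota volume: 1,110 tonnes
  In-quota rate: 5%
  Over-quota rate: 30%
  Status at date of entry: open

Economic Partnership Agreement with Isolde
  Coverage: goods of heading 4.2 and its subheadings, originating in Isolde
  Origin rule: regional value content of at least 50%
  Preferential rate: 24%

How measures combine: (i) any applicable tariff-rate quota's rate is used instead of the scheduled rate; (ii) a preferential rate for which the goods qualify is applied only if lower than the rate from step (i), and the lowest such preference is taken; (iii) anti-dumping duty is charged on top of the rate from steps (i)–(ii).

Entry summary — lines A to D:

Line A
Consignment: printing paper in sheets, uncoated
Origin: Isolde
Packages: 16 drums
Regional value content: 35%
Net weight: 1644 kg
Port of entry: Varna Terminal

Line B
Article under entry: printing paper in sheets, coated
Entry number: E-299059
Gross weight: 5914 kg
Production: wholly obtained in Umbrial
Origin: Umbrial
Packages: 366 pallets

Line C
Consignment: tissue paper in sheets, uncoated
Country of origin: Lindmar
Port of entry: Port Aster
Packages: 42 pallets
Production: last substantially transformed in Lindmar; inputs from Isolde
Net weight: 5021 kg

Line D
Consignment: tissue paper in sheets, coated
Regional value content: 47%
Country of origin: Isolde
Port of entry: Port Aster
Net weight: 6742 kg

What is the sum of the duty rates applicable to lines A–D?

Line A: printing paper → 4.2; uncoated → 4.2.2; in sheets → 4.2.2.2. Scheduled 6%. Isolde agreement on 4.2.2.1: 4.2.2.2 not covered; Isolde agreement on 4.2: RVC < 50%. → 6%.
Line B: printing paper → 4.2; coated → 4.2.1; in sheets → 4.2.1.2. Scheduled 17%. Umbrial agreement on 4.2.1: wholly obtained → 25% available; preference 25% not lower than 17% → no reduction. → 17%.
Line C: tissue paper → 4.1; uncoated → 4.1.1; in sheets → 4.1.1.1. Scheduled 6%. Lindmar agreement on 4.2: 4.1.1.1 not covered; anti-dumping (Lindmar, 4.1.1): +30%; total 6% + 30% = 36%. → 36%.
Line D: tissue paper → 4.1; coated → 4.1.2; in sheets → 4.1.2.1. Scheduled 26%. quota on 4.1.2 open → in-quota 5%; Isolde agreement on 4.2.2.1: 4.1.2.1 not covered; Isolde agreement on 4.2: 4.1.2.1 not covered. → 5%.
Sum: 6% + 17% + 36% + 5% = 64%.

64%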